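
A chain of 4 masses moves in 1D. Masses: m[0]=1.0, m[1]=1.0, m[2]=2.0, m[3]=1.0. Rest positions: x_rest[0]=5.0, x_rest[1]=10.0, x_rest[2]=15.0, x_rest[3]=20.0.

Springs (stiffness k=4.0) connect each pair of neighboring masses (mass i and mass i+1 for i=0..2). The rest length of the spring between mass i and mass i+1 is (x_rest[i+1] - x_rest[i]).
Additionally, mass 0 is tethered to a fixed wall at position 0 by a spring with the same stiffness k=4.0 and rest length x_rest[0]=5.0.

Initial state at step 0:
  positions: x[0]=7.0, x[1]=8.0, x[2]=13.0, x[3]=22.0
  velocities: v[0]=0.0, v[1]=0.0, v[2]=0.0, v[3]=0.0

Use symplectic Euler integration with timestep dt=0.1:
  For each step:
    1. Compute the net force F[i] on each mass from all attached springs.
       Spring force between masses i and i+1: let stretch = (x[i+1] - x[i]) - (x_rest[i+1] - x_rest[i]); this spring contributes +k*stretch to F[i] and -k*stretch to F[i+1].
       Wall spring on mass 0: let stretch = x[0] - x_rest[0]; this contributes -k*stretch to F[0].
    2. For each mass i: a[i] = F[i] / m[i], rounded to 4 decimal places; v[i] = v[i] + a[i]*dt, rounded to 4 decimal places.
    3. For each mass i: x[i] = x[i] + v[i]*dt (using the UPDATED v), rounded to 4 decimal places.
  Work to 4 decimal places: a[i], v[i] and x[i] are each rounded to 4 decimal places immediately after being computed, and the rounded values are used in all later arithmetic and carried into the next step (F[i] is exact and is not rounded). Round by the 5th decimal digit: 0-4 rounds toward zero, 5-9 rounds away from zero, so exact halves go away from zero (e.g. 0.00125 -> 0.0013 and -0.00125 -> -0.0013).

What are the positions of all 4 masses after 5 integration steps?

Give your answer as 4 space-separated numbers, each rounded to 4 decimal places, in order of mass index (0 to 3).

Step 0: x=[7.0000 8.0000 13.0000 22.0000] v=[0.0000 0.0000 0.0000 0.0000]
Step 1: x=[6.7600 8.1600 13.0800 21.8400] v=[-2.4000 1.6000 0.8000 -1.6000]
Step 2: x=[6.3056 8.4608 13.2368 21.5296] v=[-4.5440 3.0080 1.5680 -3.1040]
Step 3: x=[5.6852 8.8664 13.4639 21.0875] v=[-6.2042 4.0563 2.2714 -4.4211]
Step 4: x=[4.9646 9.3287 13.7516 20.5405] v=[-7.2058 4.6228 2.8766 -5.4705]
Step 5: x=[4.2200 9.7933 14.0866 19.9219] v=[-7.4460 4.6463 3.3498 -6.1861]

Answer: 4.2200 9.7933 14.0866 19.9219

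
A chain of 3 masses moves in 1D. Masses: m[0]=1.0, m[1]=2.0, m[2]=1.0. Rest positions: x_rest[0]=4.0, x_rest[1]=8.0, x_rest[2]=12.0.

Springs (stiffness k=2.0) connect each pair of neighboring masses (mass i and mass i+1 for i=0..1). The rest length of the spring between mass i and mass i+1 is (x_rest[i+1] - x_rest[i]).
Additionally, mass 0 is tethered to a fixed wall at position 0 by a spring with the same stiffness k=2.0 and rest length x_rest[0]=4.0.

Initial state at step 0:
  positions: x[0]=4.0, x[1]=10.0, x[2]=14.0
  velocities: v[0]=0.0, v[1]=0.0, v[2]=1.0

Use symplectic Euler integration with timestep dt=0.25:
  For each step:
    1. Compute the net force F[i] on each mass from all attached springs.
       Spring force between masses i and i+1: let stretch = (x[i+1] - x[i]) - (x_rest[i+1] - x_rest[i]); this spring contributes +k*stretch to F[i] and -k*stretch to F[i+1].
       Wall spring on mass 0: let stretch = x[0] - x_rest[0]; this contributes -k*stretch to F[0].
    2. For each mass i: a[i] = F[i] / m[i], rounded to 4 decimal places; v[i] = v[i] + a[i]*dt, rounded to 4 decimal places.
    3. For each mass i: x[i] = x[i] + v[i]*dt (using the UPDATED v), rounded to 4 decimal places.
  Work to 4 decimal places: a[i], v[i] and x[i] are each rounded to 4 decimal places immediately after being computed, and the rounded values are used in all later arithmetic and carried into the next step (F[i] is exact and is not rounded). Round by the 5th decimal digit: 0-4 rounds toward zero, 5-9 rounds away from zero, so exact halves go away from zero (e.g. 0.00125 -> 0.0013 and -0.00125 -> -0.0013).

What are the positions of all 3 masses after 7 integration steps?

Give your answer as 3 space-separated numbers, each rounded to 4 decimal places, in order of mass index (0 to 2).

Answer: 5.1913 9.3182 13.5844

Derivation:
Step 0: x=[4.0000 10.0000 14.0000] v=[0.0000 0.0000 1.0000]
Step 1: x=[4.2500 9.8750 14.2500] v=[1.0000 -0.5000 1.0000]
Step 2: x=[4.6719 9.6719 14.4531] v=[1.6875 -0.8125 0.8125]
Step 3: x=[5.1348 9.4551 14.5586] v=[1.8516 -0.8672 0.4219]
Step 4: x=[5.4959 9.2873 14.5261] v=[1.4444 -0.6714 -0.1299]
Step 5: x=[5.6440 9.2099 14.3388] v=[0.5922 -0.3096 -0.7493]
Step 6: x=[5.5323 9.2302 14.0104] v=[-0.4469 0.0812 -1.3138]
Step 7: x=[5.1913 9.3182 13.5844] v=[-1.3641 0.3518 -1.7039]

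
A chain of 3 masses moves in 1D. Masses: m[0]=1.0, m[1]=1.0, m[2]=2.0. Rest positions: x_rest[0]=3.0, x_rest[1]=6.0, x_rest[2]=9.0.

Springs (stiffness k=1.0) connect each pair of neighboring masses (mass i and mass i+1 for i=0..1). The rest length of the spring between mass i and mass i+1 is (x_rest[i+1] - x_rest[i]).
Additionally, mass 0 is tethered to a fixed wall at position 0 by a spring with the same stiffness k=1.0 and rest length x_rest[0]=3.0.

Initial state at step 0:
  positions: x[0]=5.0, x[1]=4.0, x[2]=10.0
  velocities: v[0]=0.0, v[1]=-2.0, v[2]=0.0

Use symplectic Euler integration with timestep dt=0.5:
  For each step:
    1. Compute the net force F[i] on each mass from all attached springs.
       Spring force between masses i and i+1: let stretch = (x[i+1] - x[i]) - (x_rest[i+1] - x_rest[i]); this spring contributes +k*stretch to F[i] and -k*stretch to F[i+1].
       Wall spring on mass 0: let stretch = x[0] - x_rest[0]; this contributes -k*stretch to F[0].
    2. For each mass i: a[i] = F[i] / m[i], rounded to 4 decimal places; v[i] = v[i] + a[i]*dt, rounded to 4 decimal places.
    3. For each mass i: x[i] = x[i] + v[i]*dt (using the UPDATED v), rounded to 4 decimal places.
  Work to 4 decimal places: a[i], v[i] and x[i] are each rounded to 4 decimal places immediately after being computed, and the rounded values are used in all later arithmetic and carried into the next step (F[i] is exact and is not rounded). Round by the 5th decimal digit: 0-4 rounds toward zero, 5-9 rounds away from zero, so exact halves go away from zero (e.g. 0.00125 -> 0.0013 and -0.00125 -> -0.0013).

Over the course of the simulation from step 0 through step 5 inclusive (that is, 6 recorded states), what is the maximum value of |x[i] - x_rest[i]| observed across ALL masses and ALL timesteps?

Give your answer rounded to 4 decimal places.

Answer: 2.7422

Derivation:
Step 0: x=[5.0000 4.0000 10.0000] v=[0.0000 -2.0000 0.0000]
Step 1: x=[3.5000 4.7500 9.6250] v=[-3.0000 1.5000 -0.7500]
Step 2: x=[1.4375 6.4063 9.0156] v=[-4.1250 3.3125 -1.2188]
Step 3: x=[0.2578 7.4727 8.4551] v=[-2.3594 2.1328 -1.1211]
Step 4: x=[0.8174 6.9810 8.1468] v=[1.1192 -0.9835 -0.6167]
Step 5: x=[2.7136 5.2398 8.0677] v=[3.7923 -3.4824 -0.1582]
Max displacement = 2.7422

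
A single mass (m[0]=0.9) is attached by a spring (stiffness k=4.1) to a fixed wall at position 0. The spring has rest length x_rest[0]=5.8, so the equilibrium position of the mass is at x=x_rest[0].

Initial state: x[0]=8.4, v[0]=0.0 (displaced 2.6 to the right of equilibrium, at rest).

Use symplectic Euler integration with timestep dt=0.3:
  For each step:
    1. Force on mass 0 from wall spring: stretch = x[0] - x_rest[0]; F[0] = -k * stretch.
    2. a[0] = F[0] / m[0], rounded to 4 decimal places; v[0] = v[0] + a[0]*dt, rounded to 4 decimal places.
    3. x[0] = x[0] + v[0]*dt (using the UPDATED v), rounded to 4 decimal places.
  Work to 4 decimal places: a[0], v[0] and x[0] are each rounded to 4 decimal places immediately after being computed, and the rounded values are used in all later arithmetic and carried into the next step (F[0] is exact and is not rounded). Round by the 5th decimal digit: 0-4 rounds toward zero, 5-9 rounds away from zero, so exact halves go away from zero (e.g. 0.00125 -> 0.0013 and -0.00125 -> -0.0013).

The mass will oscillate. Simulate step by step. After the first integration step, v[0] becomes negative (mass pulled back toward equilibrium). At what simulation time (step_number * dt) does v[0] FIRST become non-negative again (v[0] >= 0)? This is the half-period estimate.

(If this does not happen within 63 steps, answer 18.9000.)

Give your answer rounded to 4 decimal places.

Answer: 1.5000

Derivation:
Step 0: x=[8.4000] v=[0.0000]
Step 1: x=[7.3340] v=[-3.5533]
Step 2: x=[5.6391] v=[-5.6498]
Step 3: x=[4.0101] v=[-5.4299]
Step 4: x=[3.1150] v=[-2.9837]
Step 5: x=[3.3207] v=[0.6858]
First v>=0 after going negative at step 5, time=1.5000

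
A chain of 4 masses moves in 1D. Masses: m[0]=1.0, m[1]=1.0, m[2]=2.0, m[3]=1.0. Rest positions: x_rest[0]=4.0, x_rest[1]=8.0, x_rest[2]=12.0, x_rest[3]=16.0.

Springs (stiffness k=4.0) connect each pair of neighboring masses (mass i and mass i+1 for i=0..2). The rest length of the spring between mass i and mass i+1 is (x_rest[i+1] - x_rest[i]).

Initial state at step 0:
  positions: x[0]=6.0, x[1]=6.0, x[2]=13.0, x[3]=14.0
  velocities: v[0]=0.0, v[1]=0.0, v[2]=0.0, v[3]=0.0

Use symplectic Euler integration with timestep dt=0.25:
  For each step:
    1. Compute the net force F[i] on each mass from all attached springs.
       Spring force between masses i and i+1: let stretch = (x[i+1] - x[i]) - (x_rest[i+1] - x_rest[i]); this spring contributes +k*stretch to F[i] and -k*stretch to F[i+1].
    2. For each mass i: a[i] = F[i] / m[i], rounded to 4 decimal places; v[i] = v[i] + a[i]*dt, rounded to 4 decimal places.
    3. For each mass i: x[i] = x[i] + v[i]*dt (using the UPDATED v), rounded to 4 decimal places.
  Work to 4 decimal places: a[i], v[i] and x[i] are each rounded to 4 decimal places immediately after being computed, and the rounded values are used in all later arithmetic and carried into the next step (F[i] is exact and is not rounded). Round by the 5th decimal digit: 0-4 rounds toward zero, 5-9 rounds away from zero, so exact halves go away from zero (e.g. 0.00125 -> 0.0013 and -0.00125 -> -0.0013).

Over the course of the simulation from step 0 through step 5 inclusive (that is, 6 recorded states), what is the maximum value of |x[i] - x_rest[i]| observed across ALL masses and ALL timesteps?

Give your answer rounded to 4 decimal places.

Step 0: x=[6.0000 6.0000 13.0000 14.0000] v=[0.0000 0.0000 0.0000 0.0000]
Step 1: x=[5.0000 7.7500 12.2500 14.7500] v=[-4.0000 7.0000 -3.0000 3.0000]
Step 2: x=[3.6875 9.9375 11.2500 15.8750] v=[-5.2500 8.7500 -4.0000 4.5000]
Step 3: x=[2.9375 10.8906 10.6641 16.8438] v=[-3.0000 3.8125 -2.3438 3.8750]
Step 4: x=[3.1758 9.7988 10.8789 17.2676] v=[0.9531 -4.3671 0.8593 1.6953]
Step 5: x=[4.0698 7.3213 11.7573 17.0943] v=[3.5761 -9.9100 3.5136 -0.6934]
Max displacement = 2.8906

Answer: 2.8906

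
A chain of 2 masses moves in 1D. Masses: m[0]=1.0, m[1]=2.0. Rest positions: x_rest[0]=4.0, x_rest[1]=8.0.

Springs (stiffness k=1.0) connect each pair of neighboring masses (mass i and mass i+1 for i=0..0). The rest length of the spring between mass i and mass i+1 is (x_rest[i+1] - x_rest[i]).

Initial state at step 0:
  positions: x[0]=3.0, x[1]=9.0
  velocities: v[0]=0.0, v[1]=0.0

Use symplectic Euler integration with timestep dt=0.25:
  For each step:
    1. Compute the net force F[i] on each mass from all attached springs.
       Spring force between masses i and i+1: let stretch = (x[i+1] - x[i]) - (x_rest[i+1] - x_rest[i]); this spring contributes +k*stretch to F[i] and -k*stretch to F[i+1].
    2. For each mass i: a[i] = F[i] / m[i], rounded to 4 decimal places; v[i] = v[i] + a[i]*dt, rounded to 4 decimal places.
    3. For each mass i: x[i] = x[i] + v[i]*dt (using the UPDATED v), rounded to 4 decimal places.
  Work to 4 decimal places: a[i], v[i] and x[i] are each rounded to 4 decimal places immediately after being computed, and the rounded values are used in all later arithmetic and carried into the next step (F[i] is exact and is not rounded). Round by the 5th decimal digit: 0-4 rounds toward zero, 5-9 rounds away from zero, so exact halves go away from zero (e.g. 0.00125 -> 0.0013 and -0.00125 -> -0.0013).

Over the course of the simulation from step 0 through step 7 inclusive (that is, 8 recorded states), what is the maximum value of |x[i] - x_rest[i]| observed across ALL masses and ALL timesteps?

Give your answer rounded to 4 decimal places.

Answer: 1.2378

Derivation:
Step 0: x=[3.0000 9.0000] v=[0.0000 0.0000]
Step 1: x=[3.1250 8.9375] v=[0.5000 -0.2500]
Step 2: x=[3.3633 8.8184] v=[0.9531 -0.4766]
Step 3: x=[3.6925 8.6538] v=[1.3169 -0.6585]
Step 4: x=[4.0818 8.4591] v=[1.5572 -0.7787]
Step 5: x=[4.4947 8.2526] v=[1.6515 -0.8259]
Step 6: x=[4.8925 8.0537] v=[1.5910 -0.7956]
Step 7: x=[5.2378 7.8810] v=[1.3813 -0.6908]
Max displacement = 1.2378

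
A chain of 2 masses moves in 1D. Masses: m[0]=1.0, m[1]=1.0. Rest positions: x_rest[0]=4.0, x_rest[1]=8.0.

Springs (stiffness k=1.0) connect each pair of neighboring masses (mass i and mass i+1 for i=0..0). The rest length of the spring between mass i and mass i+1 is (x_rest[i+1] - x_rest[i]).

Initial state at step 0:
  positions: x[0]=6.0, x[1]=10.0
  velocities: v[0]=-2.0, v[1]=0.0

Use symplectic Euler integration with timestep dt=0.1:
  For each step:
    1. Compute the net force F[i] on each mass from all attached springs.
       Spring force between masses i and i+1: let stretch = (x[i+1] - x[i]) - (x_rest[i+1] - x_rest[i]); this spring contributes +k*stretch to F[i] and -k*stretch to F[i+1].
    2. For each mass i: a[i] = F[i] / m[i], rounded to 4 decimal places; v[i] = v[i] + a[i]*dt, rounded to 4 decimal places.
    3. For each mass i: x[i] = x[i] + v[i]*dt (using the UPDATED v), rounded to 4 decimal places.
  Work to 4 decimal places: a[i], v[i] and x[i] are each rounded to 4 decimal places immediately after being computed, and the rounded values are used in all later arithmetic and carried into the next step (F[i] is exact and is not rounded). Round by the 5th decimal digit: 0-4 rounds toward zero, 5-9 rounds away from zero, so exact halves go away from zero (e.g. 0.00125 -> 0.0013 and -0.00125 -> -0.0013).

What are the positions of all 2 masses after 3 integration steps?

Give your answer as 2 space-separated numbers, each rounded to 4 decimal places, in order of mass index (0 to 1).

Step 0: x=[6.0000 10.0000] v=[-2.0000 0.0000]
Step 1: x=[5.8000 10.0000] v=[-2.0000 0.0000]
Step 2: x=[5.6020 9.9980] v=[-1.9800 -0.0200]
Step 3: x=[5.4080 9.9920] v=[-1.9404 -0.0596]

Answer: 5.4080 9.9920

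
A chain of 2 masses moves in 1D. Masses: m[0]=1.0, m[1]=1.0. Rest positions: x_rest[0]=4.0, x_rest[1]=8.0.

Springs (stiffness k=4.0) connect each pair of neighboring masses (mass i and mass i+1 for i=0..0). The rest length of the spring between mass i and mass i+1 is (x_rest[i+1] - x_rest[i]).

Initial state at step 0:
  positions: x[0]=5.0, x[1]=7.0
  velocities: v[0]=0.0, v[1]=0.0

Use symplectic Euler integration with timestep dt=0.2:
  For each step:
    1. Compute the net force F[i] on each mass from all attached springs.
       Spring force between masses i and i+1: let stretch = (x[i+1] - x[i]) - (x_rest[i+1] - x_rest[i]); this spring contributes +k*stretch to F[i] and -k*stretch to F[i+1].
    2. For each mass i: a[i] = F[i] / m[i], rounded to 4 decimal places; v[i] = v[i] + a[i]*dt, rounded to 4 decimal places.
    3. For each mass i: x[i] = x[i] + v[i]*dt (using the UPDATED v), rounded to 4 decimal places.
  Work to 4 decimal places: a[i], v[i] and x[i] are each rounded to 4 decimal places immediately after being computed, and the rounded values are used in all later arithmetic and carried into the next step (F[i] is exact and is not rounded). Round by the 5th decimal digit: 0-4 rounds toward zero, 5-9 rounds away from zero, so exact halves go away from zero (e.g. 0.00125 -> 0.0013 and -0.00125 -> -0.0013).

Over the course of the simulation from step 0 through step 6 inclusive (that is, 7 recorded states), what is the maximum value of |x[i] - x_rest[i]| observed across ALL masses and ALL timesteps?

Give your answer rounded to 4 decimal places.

Answer: 1.0425

Derivation:
Step 0: x=[5.0000 7.0000] v=[0.0000 0.0000]
Step 1: x=[4.6800 7.3200] v=[-1.6000 1.6000]
Step 2: x=[4.1424 7.8576] v=[-2.6880 2.6880]
Step 3: x=[3.5592 8.4408] v=[-2.9158 2.9158]
Step 4: x=[3.1171 8.8829] v=[-2.2105 2.2105]
Step 5: x=[2.9575 9.0425] v=[-0.7979 0.7979]
Step 6: x=[3.1315 8.8685] v=[0.8701 -0.8701]
Max displacement = 1.0425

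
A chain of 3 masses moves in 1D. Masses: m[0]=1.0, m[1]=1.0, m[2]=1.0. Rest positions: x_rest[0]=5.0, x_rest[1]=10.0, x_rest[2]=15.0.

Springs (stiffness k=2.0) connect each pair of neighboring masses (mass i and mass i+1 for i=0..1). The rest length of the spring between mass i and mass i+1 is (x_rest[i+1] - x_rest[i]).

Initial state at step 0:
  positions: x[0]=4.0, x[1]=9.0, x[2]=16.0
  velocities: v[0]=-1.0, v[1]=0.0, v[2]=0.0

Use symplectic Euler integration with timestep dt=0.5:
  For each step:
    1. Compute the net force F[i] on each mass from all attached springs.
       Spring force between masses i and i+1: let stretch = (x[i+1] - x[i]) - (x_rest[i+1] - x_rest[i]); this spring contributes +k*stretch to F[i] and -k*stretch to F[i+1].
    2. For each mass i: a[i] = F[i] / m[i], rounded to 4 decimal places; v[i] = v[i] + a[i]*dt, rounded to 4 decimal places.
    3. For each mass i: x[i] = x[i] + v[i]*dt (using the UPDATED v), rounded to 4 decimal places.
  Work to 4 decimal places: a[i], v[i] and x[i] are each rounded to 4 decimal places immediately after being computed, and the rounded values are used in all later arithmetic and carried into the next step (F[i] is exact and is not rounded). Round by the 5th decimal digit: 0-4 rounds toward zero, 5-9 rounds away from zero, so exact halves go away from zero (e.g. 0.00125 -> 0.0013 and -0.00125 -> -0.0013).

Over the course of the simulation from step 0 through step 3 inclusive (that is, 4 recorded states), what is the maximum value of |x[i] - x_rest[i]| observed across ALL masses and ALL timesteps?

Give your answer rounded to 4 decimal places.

Step 0: x=[4.0000 9.0000 16.0000] v=[-1.0000 0.0000 0.0000]
Step 1: x=[3.5000 10.0000 15.0000] v=[-1.0000 2.0000 -2.0000]
Step 2: x=[3.7500 10.2500 14.0000] v=[0.5000 0.5000 -2.0000]
Step 3: x=[4.7500 9.1250 13.6250] v=[2.0000 -2.2500 -0.7500]
Max displacement = 1.5000

Answer: 1.5000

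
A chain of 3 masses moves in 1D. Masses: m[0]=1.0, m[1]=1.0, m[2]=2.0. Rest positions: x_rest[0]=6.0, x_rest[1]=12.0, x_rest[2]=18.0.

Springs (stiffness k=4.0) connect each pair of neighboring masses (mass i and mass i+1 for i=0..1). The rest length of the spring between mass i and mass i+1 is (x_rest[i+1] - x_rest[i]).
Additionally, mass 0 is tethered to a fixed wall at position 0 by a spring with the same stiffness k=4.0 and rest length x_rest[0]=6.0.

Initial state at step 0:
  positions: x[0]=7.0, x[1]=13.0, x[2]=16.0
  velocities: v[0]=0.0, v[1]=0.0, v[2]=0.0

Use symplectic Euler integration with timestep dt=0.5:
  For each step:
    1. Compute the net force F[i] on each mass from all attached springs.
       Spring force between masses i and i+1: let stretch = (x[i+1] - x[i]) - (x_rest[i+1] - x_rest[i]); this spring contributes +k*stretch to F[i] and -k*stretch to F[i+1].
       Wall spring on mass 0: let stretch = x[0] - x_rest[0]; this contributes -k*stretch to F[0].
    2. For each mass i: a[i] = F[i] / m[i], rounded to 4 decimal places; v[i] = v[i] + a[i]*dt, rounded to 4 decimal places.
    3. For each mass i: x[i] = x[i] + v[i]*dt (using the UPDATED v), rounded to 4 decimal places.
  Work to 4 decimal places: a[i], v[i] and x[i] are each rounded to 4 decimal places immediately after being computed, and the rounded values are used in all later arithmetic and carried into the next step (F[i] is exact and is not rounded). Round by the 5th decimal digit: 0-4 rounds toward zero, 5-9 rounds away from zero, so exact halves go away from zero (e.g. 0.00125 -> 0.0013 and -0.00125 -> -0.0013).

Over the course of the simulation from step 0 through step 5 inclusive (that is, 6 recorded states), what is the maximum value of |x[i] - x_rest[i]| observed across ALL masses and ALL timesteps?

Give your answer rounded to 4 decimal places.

Step 0: x=[7.0000 13.0000 16.0000] v=[0.0000 0.0000 0.0000]
Step 1: x=[6.0000 10.0000 17.5000] v=[-2.0000 -6.0000 3.0000]
Step 2: x=[3.0000 10.5000 18.2500] v=[-6.0000 1.0000 1.5000]
Step 3: x=[4.5000 11.2500 18.1250] v=[3.0000 1.5000 -0.2500]
Step 4: x=[8.2500 12.1250 17.5625] v=[7.5000 1.7500 -1.1250]
Step 5: x=[7.6250 14.5625 17.2813] v=[-1.2500 4.8750 -0.5625]
Max displacement = 3.0000

Answer: 3.0000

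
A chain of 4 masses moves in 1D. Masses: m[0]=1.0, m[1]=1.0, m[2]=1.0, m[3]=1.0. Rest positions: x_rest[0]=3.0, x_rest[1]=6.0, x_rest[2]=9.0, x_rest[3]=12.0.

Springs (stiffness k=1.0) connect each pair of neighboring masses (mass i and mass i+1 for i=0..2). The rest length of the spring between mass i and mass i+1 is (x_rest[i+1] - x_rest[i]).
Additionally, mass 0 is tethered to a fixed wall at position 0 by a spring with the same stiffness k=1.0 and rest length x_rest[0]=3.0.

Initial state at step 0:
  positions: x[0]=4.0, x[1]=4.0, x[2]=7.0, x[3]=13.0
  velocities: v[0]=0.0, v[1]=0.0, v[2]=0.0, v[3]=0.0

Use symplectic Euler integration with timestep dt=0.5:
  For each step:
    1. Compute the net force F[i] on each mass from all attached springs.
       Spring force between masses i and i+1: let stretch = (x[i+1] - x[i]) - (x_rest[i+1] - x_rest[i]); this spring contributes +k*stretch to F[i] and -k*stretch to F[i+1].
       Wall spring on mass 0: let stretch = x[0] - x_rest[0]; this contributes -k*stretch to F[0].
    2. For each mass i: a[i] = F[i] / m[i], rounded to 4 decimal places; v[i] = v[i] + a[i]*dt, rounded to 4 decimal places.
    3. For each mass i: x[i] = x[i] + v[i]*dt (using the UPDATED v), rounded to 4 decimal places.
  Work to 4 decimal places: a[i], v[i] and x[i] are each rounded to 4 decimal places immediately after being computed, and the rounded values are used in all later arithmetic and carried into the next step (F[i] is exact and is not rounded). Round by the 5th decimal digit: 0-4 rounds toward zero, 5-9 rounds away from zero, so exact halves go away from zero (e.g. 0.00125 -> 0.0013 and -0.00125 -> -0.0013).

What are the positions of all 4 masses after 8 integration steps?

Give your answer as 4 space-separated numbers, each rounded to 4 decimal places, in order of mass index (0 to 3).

Step 0: x=[4.0000 4.0000 7.0000 13.0000] v=[0.0000 0.0000 0.0000 0.0000]
Step 1: x=[3.0000 4.7500 7.7500 12.2500] v=[-2.0000 1.5000 1.5000 -1.5000]
Step 2: x=[1.6875 5.8125 8.8750 11.1250] v=[-2.6250 2.1250 2.2500 -2.2500]
Step 3: x=[0.9844 6.6094 9.7969 10.1875] v=[-1.4063 1.5938 1.8438 -1.8750]
Step 4: x=[1.4414 6.7970 10.0196 9.9024] v=[0.9140 0.3751 0.4454 -0.5703]
Step 5: x=[2.8770 6.4513 9.4074 10.3966] v=[2.8711 -0.6914 -1.2245 0.9883]
Step 6: x=[4.4869 5.9511 8.3034 11.3935] v=[3.2198 -1.0005 -2.2080 1.9937]
Step 7: x=[5.3412 5.6729 7.3839 12.3679] v=[1.7085 -0.5565 -1.8391 1.9487]
Step 8: x=[4.9431 5.7395 7.2826 12.8463] v=[-0.7963 0.1332 -0.2026 0.9567]

Answer: 4.9431 5.7395 7.2826 12.8463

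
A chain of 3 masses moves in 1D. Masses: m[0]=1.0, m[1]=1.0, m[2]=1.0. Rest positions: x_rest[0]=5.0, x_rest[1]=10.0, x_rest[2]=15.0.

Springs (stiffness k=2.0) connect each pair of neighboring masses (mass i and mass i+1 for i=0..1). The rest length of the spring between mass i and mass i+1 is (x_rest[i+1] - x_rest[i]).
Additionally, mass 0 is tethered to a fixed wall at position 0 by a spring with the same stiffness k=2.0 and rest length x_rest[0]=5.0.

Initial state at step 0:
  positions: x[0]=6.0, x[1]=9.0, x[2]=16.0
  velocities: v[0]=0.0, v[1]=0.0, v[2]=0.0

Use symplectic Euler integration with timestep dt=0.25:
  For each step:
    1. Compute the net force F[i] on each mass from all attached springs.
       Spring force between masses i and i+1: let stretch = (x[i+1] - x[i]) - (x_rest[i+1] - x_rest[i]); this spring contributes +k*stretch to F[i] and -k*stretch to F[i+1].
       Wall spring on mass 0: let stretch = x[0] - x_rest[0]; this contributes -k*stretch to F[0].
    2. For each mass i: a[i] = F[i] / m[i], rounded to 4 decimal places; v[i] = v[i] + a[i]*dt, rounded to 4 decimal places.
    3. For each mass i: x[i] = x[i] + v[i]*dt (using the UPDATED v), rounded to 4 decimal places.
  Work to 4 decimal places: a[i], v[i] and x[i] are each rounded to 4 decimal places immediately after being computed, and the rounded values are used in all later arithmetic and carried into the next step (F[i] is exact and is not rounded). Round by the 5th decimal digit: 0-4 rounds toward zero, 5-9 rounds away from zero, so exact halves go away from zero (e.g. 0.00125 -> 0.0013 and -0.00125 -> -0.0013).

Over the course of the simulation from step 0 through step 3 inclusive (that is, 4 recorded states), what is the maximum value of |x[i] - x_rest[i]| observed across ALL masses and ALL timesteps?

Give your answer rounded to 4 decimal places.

Answer: 1.0665

Derivation:
Step 0: x=[6.0000 9.0000 16.0000] v=[0.0000 0.0000 0.0000]
Step 1: x=[5.6250 9.5000 15.7500] v=[-1.5000 2.0000 -1.0000]
Step 2: x=[5.0313 10.2969 15.3438] v=[-2.3750 3.1875 -1.6250]
Step 3: x=[4.4668 11.0665 14.9317] v=[-2.2579 3.0782 -1.6485]
Max displacement = 1.0665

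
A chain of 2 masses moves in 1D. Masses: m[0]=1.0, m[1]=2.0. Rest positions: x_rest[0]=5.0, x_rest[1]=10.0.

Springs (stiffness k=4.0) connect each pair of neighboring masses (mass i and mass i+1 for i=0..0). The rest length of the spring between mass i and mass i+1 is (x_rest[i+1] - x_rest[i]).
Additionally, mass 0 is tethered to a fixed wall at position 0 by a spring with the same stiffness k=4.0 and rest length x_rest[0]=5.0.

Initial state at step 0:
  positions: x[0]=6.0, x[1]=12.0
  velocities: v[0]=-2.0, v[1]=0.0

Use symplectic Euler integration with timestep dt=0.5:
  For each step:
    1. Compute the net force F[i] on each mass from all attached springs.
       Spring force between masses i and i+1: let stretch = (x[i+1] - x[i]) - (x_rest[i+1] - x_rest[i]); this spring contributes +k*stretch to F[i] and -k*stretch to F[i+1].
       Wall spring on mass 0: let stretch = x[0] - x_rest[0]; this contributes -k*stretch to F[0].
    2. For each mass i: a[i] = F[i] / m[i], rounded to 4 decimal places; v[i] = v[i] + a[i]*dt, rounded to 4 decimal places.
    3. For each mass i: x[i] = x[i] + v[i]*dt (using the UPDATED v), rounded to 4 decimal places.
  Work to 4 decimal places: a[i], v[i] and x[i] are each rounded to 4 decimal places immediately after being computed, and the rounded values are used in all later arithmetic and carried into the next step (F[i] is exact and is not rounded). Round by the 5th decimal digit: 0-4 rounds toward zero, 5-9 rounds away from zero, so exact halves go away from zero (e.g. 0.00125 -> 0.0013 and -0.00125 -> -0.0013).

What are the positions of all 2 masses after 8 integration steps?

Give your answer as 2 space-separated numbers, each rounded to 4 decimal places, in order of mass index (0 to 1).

Step 0: x=[6.0000 12.0000] v=[-2.0000 0.0000]
Step 1: x=[5.0000 11.5000] v=[-2.0000 -1.0000]
Step 2: x=[5.5000 10.2500] v=[1.0000 -2.5000]
Step 3: x=[5.2500 9.1250] v=[-0.5000 -2.2500]
Step 4: x=[3.6250 8.5625] v=[-3.2500 -1.1250]
Step 5: x=[3.3125 8.0313] v=[-0.6250 -1.0625]
Step 6: x=[4.4063 7.6407] v=[2.1876 -0.7813]
Step 7: x=[4.3282 8.1329] v=[-0.1562 0.9843]
Step 8: x=[3.7266 9.2227] v=[-1.2032 2.1796]

Answer: 3.7266 9.2227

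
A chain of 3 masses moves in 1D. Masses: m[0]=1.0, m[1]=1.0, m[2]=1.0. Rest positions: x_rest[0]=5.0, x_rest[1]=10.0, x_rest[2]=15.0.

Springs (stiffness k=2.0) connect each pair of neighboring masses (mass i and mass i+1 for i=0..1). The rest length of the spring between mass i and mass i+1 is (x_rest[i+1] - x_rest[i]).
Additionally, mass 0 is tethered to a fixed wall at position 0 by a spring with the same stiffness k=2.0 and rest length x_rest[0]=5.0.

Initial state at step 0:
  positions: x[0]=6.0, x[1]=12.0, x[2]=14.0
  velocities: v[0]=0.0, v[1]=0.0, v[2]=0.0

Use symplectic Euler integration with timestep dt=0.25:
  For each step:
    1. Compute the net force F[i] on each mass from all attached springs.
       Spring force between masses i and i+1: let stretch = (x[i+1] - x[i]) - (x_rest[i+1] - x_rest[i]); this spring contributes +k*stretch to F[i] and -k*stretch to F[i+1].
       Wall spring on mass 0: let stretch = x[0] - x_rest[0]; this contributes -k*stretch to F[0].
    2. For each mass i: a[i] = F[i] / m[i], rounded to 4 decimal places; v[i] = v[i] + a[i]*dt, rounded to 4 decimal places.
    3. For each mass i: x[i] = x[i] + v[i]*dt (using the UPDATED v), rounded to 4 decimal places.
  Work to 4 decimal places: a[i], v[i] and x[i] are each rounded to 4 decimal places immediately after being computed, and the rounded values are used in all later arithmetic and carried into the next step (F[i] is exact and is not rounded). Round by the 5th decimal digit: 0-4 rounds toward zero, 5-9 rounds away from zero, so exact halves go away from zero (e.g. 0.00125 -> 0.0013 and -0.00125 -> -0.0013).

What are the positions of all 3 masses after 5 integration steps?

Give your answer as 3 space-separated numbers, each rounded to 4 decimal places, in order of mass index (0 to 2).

Step 0: x=[6.0000 12.0000 14.0000] v=[0.0000 0.0000 0.0000]
Step 1: x=[6.0000 11.5000 14.3750] v=[0.0000 -2.0000 1.5000]
Step 2: x=[5.9375 10.6719 15.0156] v=[-0.2500 -3.3125 2.5625]
Step 3: x=[5.7246 9.7949 15.7383] v=[-0.8516 -3.5079 2.8907]
Step 4: x=[5.3049 9.1521 16.3431] v=[-1.6788 -2.5714 2.4190]
Step 5: x=[4.7030 8.9272 16.6740] v=[-2.4077 -0.8995 1.3235]

Answer: 4.7030 8.9272 16.6740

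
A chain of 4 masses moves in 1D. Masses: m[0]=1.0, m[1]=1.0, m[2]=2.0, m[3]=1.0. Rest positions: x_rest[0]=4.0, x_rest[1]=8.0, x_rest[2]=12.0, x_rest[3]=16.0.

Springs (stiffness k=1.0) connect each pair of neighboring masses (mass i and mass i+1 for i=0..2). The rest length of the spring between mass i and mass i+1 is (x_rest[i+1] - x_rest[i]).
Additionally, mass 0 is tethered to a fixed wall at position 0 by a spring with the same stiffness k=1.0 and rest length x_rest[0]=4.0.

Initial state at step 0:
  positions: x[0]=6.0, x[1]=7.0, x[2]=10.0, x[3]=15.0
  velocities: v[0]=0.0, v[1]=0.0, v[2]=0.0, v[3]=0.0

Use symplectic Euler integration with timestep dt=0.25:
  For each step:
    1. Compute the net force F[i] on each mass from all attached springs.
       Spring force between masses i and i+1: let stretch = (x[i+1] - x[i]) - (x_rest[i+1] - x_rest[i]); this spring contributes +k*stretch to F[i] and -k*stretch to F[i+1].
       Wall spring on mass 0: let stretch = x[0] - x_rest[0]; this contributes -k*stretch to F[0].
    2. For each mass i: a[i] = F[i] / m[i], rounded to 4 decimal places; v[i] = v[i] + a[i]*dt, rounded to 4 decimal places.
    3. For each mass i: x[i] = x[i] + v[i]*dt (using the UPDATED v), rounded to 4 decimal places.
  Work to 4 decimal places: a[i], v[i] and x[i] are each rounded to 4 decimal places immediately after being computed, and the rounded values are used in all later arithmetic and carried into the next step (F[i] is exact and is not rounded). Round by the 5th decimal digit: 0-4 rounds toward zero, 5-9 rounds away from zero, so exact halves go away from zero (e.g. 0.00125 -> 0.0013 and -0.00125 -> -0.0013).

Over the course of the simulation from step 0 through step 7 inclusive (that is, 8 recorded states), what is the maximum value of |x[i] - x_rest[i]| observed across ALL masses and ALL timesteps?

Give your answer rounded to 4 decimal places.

Step 0: x=[6.0000 7.0000 10.0000 15.0000] v=[0.0000 0.0000 0.0000 0.0000]
Step 1: x=[5.6875 7.1250 10.0625 14.9375] v=[-1.2500 0.5000 0.2500 -0.2500]
Step 2: x=[5.1094 7.3438 10.1856 14.8203] v=[-2.3125 0.8750 0.4922 -0.4688]
Step 3: x=[4.3516 7.6005 10.3647 14.6634] v=[-3.0313 1.0269 0.7163 -0.6275]
Step 4: x=[3.5249 7.8269 10.5917 14.4879] v=[-3.3070 0.9057 0.9081 -0.7022]
Step 5: x=[2.7467 7.9573 10.8541 14.3188] v=[-3.1127 0.5214 1.0495 -0.6763]
Step 6: x=[2.1225 7.9430 11.1342 14.1832] v=[-2.4967 -0.0571 1.1205 -0.5425]
Step 7: x=[1.7295 7.7644 11.4099 14.1070] v=[-1.5722 -0.7144 1.1027 -0.3048]
Max displacement = 2.2705

Answer: 2.2705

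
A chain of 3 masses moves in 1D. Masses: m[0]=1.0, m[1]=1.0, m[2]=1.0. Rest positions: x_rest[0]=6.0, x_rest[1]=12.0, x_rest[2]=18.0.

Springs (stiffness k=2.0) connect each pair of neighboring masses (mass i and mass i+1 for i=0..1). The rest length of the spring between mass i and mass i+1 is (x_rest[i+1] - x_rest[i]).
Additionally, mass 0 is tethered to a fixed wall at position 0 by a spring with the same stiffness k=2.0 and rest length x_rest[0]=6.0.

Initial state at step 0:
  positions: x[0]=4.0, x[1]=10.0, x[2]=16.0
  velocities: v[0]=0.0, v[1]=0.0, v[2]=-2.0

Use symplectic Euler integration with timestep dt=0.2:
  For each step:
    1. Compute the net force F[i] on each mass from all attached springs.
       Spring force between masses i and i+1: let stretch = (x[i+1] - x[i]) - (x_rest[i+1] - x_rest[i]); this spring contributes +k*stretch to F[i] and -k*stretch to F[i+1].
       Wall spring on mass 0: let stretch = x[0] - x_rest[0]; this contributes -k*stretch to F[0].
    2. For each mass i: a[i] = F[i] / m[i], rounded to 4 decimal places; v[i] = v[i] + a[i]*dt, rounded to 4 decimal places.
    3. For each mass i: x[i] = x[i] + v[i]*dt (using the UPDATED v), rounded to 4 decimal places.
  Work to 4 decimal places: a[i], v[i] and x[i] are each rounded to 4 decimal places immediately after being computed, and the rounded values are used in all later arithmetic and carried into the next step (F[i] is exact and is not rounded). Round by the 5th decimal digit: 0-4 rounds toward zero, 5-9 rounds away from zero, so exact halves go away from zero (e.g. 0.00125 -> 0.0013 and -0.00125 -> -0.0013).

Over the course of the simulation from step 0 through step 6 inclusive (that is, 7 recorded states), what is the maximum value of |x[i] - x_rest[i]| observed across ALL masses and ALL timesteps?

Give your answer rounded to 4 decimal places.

Answer: 3.4631

Derivation:
Step 0: x=[4.0000 10.0000 16.0000] v=[0.0000 0.0000 -2.0000]
Step 1: x=[4.1600 10.0000 15.6000] v=[0.8000 0.0000 -2.0000]
Step 2: x=[4.4544 9.9808 15.2320] v=[1.4720 -0.0960 -1.8400]
Step 3: x=[4.8346 9.9396 14.9239] v=[1.9008 -0.2061 -1.5405]
Step 4: x=[5.2364 9.8887 14.6971] v=[2.0090 -0.2544 -1.1342]
Step 5: x=[5.5915 9.8503 14.5656] v=[1.7754 -0.1920 -0.6576]
Step 6: x=[5.8400 9.8484 14.5369] v=[1.2423 -0.0094 -0.1437]
Max displacement = 3.4631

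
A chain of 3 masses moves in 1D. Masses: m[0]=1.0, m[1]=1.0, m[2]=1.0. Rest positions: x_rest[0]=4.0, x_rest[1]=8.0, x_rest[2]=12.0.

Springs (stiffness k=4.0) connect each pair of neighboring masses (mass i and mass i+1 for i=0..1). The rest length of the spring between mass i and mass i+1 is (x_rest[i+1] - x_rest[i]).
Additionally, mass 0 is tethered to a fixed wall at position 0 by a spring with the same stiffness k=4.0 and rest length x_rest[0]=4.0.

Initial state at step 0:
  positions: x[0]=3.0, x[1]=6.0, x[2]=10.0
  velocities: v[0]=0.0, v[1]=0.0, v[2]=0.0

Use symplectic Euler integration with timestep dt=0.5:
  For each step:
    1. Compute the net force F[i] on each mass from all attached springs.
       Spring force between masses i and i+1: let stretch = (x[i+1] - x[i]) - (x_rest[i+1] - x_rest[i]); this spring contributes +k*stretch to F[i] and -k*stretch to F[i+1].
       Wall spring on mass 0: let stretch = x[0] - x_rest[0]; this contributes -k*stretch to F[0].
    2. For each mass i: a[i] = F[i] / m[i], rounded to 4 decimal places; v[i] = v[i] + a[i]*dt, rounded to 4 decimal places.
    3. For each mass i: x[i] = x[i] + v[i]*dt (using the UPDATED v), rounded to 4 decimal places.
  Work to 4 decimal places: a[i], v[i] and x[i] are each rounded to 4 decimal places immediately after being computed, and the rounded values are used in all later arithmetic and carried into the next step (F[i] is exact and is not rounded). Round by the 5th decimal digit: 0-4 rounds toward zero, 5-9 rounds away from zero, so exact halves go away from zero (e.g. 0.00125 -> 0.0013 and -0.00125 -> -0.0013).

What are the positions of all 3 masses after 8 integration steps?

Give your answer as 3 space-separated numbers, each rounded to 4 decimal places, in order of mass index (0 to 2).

Step 0: x=[3.0000 6.0000 10.0000] v=[0.0000 0.0000 0.0000]
Step 1: x=[3.0000 7.0000 10.0000] v=[0.0000 2.0000 0.0000]
Step 2: x=[4.0000 7.0000 11.0000] v=[2.0000 0.0000 2.0000]
Step 3: x=[4.0000 8.0000 12.0000] v=[0.0000 2.0000 2.0000]
Step 4: x=[4.0000 9.0000 13.0000] v=[0.0000 2.0000 2.0000]
Step 5: x=[5.0000 9.0000 14.0000] v=[2.0000 0.0000 2.0000]
Step 6: x=[5.0000 10.0000 14.0000] v=[0.0000 2.0000 0.0000]
Step 7: x=[5.0000 10.0000 14.0000] v=[0.0000 0.0000 0.0000]
Step 8: x=[5.0000 9.0000 14.0000] v=[0.0000 -2.0000 0.0000]

Answer: 5.0000 9.0000 14.0000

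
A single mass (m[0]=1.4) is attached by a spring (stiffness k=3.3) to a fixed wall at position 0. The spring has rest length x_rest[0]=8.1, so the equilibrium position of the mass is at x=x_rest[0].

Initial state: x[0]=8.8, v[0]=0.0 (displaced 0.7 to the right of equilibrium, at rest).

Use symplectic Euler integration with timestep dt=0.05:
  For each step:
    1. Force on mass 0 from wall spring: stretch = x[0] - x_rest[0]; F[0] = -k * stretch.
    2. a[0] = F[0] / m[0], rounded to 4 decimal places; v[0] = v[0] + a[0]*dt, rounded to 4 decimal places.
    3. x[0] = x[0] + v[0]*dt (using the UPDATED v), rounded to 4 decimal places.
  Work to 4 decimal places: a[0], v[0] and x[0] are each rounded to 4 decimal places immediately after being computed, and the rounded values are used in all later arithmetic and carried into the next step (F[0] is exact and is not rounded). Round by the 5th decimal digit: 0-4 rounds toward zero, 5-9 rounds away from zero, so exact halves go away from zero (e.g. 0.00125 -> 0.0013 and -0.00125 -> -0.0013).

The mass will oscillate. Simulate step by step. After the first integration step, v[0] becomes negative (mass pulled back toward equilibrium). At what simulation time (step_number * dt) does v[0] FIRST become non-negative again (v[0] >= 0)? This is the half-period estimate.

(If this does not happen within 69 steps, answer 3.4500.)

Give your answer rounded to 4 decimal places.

Answer: 2.0500

Derivation:
Step 0: x=[8.8000] v=[0.0000]
Step 1: x=[8.7959] v=[-0.0825]
Step 2: x=[8.7877] v=[-0.1645]
Step 3: x=[8.7754] v=[-0.2456]
Step 4: x=[8.7591] v=[-0.3252]
Step 5: x=[8.7390] v=[-0.4029]
Step 6: x=[8.7151] v=[-0.4782]
Step 7: x=[8.6876] v=[-0.5507]
Step 8: x=[8.6566] v=[-0.6200]
Step 9: x=[8.6223] v=[-0.6856]
Step 10: x=[8.5849] v=[-0.7472]
Step 11: x=[8.5447] v=[-0.8044]
Step 12: x=[8.5019] v=[-0.8568]
Step 13: x=[8.4567] v=[-0.9042]
Step 14: x=[8.4094] v=[-0.9462]
Step 15: x=[8.3603] v=[-0.9827]
Step 16: x=[8.3096] v=[-1.0134]
Step 17: x=[8.2577] v=[-1.0381]
Step 18: x=[8.2049] v=[-1.0567]
Step 19: x=[8.1514] v=[-1.0691]
Step 20: x=[8.0976] v=[-1.0752]
Step 21: x=[8.0439] v=[-1.0749]
Step 22: x=[7.9905] v=[-1.0683]
Step 23: x=[7.9377] v=[-1.0554]
Step 24: x=[7.8859] v=[-1.0363]
Step 25: x=[7.8353] v=[-1.0111]
Step 26: x=[7.7863] v=[-0.9799]
Step 27: x=[7.7392] v=[-0.9429]
Step 28: x=[7.6942] v=[-0.9004]
Step 29: x=[7.6516] v=[-0.8526]
Step 30: x=[7.6116] v=[-0.7998]
Step 31: x=[7.5745] v=[-0.7422]
Step 32: x=[7.5405] v=[-0.6803]
Step 33: x=[7.5098] v=[-0.6144]
Step 34: x=[7.4826] v=[-0.5448]
Step 35: x=[7.4590] v=[-0.4720]
Step 36: x=[7.4392] v=[-0.3965]
Step 37: x=[7.4233] v=[-0.3186]
Step 38: x=[7.4114] v=[-0.2388]
Step 39: x=[7.4035] v=[-0.1576]
Step 40: x=[7.3997] v=[-0.0755]
Step 41: x=[7.4001] v=[0.0070]
First v>=0 after going negative at step 41, time=2.0500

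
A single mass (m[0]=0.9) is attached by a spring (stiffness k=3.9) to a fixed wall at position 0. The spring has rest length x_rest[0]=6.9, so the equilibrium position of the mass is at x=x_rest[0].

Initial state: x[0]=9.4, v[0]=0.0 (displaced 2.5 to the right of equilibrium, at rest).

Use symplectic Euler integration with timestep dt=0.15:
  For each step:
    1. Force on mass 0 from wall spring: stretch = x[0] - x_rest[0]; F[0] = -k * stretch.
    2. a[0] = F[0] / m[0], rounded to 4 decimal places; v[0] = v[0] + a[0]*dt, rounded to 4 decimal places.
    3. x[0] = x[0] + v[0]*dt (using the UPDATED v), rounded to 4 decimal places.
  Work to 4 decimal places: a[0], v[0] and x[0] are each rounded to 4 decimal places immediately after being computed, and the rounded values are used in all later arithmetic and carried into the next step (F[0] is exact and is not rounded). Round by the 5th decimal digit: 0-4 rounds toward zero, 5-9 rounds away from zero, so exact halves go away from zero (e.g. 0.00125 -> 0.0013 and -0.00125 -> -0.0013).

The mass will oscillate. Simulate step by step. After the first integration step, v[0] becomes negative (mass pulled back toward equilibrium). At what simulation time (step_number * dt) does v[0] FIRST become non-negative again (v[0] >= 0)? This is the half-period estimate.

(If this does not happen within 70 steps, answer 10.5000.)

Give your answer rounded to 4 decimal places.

Answer: 1.6500

Derivation:
Step 0: x=[9.4000] v=[0.0000]
Step 1: x=[9.1563] v=[-1.6250]
Step 2: x=[8.6926] v=[-3.0916]
Step 3: x=[8.0541] v=[-4.2568]
Step 4: x=[7.3031] v=[-5.0070]
Step 5: x=[6.5128] v=[-5.2690]
Step 6: x=[5.7602] v=[-5.0173]
Step 7: x=[5.1187] v=[-4.2764]
Step 8: x=[4.6509] v=[-3.1186]
Step 9: x=[4.4024] v=[-1.6567]
Step 10: x=[4.3974] v=[-0.0333]
Step 11: x=[4.6364] v=[1.5934]
First v>=0 after going negative at step 11, time=1.6500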